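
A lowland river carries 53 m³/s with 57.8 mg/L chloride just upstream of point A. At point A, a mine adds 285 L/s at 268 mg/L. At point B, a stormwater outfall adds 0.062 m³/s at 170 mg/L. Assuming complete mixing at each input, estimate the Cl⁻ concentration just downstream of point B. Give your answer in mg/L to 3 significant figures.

285 L/s = 0.285 m³/s.
After input A: C = (53·57.8 + 0.285·268) / 53.28 = 58.92 mg/L.
After input B: C = (53.28·58.92 + 0.062·170) / 53.35 = 59.05 mg/L.

59.1 mg/L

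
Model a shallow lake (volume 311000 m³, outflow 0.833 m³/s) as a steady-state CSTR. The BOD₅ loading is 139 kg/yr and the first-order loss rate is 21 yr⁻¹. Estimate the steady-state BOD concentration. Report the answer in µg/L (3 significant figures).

Outflow Q = 0.833 m³/s × 3.156e+07 s/yr = 2.629e+07 m³/yr.
Steady-state CSTR mass balance: W = Q·C + k·V·C, so C = W/(Q + kV).
Q + kV = 2.629e+07 + 21·311000 = 3.282e+07 m³/yr.
C = 139/3.282e+07 = 4.235e-06 kg/m³ = 0.004235 mg/L = 4.235 µg/L.

4.24 µg/L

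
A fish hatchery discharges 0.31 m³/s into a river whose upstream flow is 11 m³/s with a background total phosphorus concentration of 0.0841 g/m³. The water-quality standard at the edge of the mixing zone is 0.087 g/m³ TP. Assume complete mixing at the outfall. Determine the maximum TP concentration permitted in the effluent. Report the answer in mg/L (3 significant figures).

Mass balance: 0.087·11.31 = 0.31·Cₑ + 11·0.0841.
Cₑ = (0.984 − 0.9251) / 0.31 = 0.1899 mg/L.

0.190 mg/L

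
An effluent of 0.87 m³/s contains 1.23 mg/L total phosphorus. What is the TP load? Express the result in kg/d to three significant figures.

92.5 kg/d

Mass flux = Q·C = 0.87 m³/s × 1.23 g/m³ = 1.07 g/s.
= 1.07 g/s × 86.4 = 92.46 kg/d.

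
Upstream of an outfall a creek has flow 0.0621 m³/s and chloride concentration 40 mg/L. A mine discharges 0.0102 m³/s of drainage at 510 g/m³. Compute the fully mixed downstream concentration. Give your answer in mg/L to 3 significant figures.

Conservation of mass across the mixing zone: C = (0.0102·510 + 0.0621·40) / (0.0102 + 0.0621) = 7.686/0.0723 = 106.3 mg/L.

106 mg/L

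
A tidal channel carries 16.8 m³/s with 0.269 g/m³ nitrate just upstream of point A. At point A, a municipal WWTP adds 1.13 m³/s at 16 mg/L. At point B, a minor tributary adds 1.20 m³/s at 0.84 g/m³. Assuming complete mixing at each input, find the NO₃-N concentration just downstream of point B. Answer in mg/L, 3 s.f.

After input A: C = (16.8·0.269 + 1.13·16) / 17.93 = 1.26 mg/L.
After input B: C = (17.93·1.26 + 1.2·0.84) / 19.13 = 1.234 mg/L.

1.23 mg/L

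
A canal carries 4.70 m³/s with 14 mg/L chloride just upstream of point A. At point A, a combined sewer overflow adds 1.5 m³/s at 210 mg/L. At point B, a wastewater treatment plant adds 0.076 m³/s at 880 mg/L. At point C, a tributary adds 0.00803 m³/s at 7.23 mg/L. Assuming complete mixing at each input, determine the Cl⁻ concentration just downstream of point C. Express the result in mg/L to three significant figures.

After input A: C = (4.7·14 + 1.5·210) / 6.2 = 61.42 mg/L.
After input B: C = (6.2·61.42 + 0.076·880) / 6.276 = 71.33 mg/L.
After input C: C = (6.276·71.33 + 0.00803·7.23) / 6.284 = 71.25 mg/L.

71.3 mg/L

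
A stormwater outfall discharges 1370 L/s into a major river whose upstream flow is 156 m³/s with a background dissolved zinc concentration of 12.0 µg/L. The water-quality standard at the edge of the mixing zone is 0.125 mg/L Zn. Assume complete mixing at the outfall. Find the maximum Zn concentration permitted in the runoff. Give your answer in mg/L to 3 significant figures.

13.0 mg/L

1370 L/s = 1.37 m³/s.
12.0 µg/L = 0.012 mg/L.
Mass balance: 0.125·157.4 = 1.37·Cₑ + 156·0.012.
Cₑ = (19.67 − 1.872) / 1.37 = 12.99 mg/L.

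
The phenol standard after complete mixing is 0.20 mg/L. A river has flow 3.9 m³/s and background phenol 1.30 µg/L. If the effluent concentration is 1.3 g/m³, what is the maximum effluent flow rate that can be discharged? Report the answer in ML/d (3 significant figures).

60.9 ML/d

1.30 µg/L = 0.0013 mg/L.
Mass balance at complete mixing: C_std·(Q_w + Q_r) = Q_w·C_e + Q_r·C_b.
Rearranging, Q_w = Q_r·(C_std − C_b)/(C_e − C_std) = 3.9·(0.2 − 0.0013) / (1.3 − 0.2) = 0.7045 m³/s.
= 60.87 ML/d.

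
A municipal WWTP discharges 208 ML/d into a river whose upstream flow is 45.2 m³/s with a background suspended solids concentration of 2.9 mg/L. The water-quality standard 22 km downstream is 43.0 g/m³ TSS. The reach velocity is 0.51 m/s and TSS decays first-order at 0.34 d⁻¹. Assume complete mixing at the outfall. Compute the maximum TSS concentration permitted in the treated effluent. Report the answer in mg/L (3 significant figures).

208 ML/d = 2.407 m³/s.
Travel time to the compliance point: t = 2.2e+04/0.51 = 4.314e+04 s = 0.4993 d; decay factor exp(−0.34·0.4993) = 0.8439.
So the concentration just after mixing may be at most 43/0.8439 = 50.96 mg/L.
Mass balance: 50.96·47.61 = 2.407·Cₑ + 45.2·2.9.
Cₑ = (2426 − 131.1) / 2.407 = 953.2 mg/L.

953 mg/L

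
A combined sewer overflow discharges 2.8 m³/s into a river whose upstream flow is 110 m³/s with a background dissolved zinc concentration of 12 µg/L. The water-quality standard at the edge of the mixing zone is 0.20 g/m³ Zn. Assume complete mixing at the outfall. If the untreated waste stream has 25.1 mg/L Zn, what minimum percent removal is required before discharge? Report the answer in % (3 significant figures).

69.8 %

12 µg/L = 0.012 mg/L.
Mass balance: 0.2·112.8 = 2.8·Cₑ + 110·0.012.
Cₑ = (22.56 − 1.32) / 2.8 = 7.586 mg/L.
Required removal = 1 − 7.586/25.1 = 69.78 %.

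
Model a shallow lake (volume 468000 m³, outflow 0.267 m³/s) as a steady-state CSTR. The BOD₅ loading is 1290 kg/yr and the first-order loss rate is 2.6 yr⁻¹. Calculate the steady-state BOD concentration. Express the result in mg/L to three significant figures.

0.134 mg/L

Outflow Q = 0.267 m³/s × 3.156e+07 s/yr = 8.426e+06 m³/yr.
Steady-state CSTR mass balance: W = Q·C + k·V·C, so C = W/(Q + kV).
Q + kV = 8.426e+06 + 2.6·468000 = 9.643e+06 m³/yr.
C = 1290/9.643e+06 = 0.0001338 kg/m³ = 0.1338 mg/L.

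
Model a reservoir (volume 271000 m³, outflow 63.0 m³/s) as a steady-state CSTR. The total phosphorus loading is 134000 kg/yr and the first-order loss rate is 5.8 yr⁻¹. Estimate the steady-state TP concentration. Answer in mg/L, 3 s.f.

Outflow Q = 63.0 m³/s × 3.156e+07 s/yr = 1.988e+09 m³/yr.
Steady-state CSTR mass balance: W = Q·C + k·V·C, so C = W/(Q + kV).
Q + kV = 1.988e+09 + 5.8·271000 = 1.99e+09 m³/yr.
C = 134000/1.99e+09 = 6.735e-05 kg/m³ = 0.06735 mg/L.

0.0673 mg/L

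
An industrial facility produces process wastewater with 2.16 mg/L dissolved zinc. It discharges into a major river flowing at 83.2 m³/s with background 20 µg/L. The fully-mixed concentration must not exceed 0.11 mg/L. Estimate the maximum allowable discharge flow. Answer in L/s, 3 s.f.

3650 L/s

20 µg/L = 0.02 mg/L.
Mass balance at complete mixing: C_std·(Q_w + Q_r) = Q_w·C_e + Q_r·C_b.
Rearranging, Q_w = Q_r·(C_std − C_b)/(C_e − C_std) = 83.2·(0.11 − 0.02) / (2.16 − 0.11) = 3.653 m³/s.
= 3653 L/s.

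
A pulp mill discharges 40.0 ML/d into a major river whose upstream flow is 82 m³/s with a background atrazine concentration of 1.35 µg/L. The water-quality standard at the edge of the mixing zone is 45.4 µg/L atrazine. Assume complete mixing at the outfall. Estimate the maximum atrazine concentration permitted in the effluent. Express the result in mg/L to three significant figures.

7.85 mg/L

40.0 ML/d = 0.463 m³/s.
1.35 µg/L = 0.00135 mg/L.
45.4 µg/L = 0.0454 mg/L.
Mass balance: 0.0454·82.46 = 0.463·Cₑ + 82·0.00135.
Cₑ = (3.744 − 0.1107) / 0.463 = 7.848 mg/L.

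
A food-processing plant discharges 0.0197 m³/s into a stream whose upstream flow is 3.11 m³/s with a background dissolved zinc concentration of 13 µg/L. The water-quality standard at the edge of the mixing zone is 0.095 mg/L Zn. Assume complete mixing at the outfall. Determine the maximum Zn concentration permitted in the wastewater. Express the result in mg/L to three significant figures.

13.0 mg/L

13 µg/L = 0.013 mg/L.
Mass balance: 0.095·3.13 = 0.0197·Cₑ + 3.11·0.013.
Cₑ = (0.2973 − 0.04043) / 0.0197 = 13.04 mg/L.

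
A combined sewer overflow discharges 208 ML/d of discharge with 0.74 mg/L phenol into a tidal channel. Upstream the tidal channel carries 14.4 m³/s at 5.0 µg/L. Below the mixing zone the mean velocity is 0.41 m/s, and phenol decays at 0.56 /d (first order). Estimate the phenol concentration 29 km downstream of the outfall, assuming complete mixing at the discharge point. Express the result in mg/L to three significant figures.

208 ML/d = 2.407 m³/s.
5.0 µg/L = 0.005 mg/L.
After complete mixing, C₀ = (2.407·0.74 + 14.4·0.005) / 16.81 = 0.1103 mg/L.
Travel time t = 2.9e+04 m / 0.41 m/s = 7.073e+04 s = 0.8187 d.
C = 0.1103·exp(−0.56·0.8187) = 0.1103·0.6323 = 0.06972 mg/L.

0.0697 mg/L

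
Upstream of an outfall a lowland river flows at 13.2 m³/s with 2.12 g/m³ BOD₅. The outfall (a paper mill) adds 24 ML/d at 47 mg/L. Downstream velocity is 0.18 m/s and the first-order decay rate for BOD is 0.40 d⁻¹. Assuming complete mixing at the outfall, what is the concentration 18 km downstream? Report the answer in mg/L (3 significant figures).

1.92 mg/L

24 ML/d = 0.2778 m³/s.
After complete mixing, C₀ = (0.2778·47 + 13.2·2.12) / 13.48 = 3.045 mg/L.
Travel time t = 1.8e+04 m / 0.18 m/s = 1e+05 s = 1.157 d.
C = 3.045·exp(−0.40·1.157) = 3.045·0.6294 = 1.917 mg/L.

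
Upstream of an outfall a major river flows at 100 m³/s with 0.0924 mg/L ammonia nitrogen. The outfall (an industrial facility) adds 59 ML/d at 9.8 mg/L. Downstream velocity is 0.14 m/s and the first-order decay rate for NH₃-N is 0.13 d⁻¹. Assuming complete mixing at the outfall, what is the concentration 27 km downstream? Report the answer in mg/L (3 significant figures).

0.118 mg/L

59 ML/d = 0.6829 m³/s.
After complete mixing, C₀ = (0.6829·9.8 + 100·0.0924) / 100.7 = 0.1582 mg/L.
Travel time t = 2.7e+04 m / 0.14 m/s = 1.929e+05 s = 2.232 d.
C = 0.1582·exp(−0.13·2.232) = 0.1582·0.7481 = 0.1184 mg/L.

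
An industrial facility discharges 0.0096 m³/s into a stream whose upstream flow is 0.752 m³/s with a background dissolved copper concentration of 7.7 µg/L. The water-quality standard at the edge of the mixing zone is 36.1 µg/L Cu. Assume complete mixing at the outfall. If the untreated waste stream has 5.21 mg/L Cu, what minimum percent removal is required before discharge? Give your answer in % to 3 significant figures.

7.7 µg/L = 0.0077 mg/L.
36.1 µg/L = 0.0361 mg/L.
Mass balance: 0.0361·0.7616 = 0.0096·Cₑ + 0.752·0.0077.
Cₑ = (0.02749 − 0.00579) / 0.0096 = 2.261 mg/L.
Required removal = 1 − 2.261/5.21 = 56.61 %.

56.6 %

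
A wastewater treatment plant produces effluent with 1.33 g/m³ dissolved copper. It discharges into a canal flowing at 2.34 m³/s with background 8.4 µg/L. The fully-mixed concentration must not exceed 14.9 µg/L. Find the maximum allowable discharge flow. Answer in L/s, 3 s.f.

8.4 µg/L = 0.0084 mg/L.
14.9 µg/L = 0.0149 mg/L.
Mass balance at complete mixing: C_std·(Q_w + Q_r) = Q_w·C_e + Q_r·C_b.
Rearranging, Q_w = Q_r·(C_std − C_b)/(C_e − C_std) = 2.34·(0.0149 − 0.0084) / (1.33 − 0.0149) = 0.01157 m³/s.
= 11.57 L/s.

11.6 L/s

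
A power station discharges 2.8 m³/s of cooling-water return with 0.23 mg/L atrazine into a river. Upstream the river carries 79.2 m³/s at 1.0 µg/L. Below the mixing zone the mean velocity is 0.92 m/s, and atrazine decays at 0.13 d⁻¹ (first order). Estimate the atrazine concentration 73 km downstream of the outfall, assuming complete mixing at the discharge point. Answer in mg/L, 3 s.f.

0.00783 mg/L

1.0 µg/L = 0.001 mg/L.
After complete mixing, C₀ = (2.8·0.23 + 79.2·0.001) / 82 = 0.00882 mg/L.
Travel time t = 7.3e+04 m / 0.92 m/s = 7.935e+04 s = 0.9184 d.
C = 0.00882·exp(−0.13·0.9184) = 0.00882·0.8875 = 0.007827 mg/L.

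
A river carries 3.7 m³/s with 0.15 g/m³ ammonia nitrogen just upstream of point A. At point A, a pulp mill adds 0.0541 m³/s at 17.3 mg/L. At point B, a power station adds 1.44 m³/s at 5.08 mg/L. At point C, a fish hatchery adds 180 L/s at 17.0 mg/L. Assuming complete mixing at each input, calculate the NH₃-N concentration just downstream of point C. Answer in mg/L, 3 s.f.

2.21 mg/L

After input A: C = (3.7·0.15 + 0.0541·17.3) / 3.754 = 0.3971 mg/L.
After input B: C = (3.754·0.3971 + 1.44·5.08) / 5.194 = 1.695 mg/L.
180 L/s = 0.18 m³/s.
After input C: C = (5.194·1.695 + 0.18·17) / 5.374 = 2.208 mg/L.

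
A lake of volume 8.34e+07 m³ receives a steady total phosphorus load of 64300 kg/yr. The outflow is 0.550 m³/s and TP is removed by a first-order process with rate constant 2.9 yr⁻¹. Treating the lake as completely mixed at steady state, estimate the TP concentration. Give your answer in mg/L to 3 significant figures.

0.248 mg/L

Outflow Q = 0.550 m³/s × 3.156e+07 s/yr = 1.736e+07 m³/yr.
Steady-state CSTR mass balance: W = Q·C + k·V·C, so C = W/(Q + kV).
Q + kV = 1.736e+07 + 2.9·8.34e+07 = 2.592e+08 m³/yr.
C = 64300/2.592e+08 = 0.0002481 kg/m³ = 0.2481 mg/L.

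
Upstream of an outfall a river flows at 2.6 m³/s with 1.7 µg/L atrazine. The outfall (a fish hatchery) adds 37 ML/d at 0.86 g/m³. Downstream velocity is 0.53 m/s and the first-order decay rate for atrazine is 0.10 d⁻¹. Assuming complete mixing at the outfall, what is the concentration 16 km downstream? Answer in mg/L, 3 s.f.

0.119 mg/L

37 ML/d = 0.4282 m³/s.
1.7 µg/L = 0.0017 mg/L.
After complete mixing, C₀ = (0.4282·0.86 + 2.6·0.0017) / 3.028 = 0.1231 mg/L.
Travel time t = 1.6e+04 m / 0.53 m/s = 3.019e+04 s = 0.3494 d.
C = 0.1231·exp(−0.10·0.3494) = 0.1231·0.9657 = 0.1189 mg/L.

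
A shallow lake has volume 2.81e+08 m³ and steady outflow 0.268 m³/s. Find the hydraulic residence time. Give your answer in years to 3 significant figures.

33.2 yr

Q = 0.268 m³/s × 3.156e+07 s/yr = 8.457e+06 m³/yr.
Hydraulic residence time τ = V/Q = 2.81e+08/8.457e+06 = 33.23 yr.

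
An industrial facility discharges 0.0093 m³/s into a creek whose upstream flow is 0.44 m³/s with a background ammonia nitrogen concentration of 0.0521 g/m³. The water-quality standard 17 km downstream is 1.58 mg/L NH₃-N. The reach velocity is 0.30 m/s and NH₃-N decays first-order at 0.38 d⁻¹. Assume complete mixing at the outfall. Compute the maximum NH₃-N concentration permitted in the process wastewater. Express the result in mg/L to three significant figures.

95.5 mg/L

Travel time to the compliance point: t = 1.7e+04/0.30 = 5.667e+04 s = 0.6559 d; decay factor exp(−0.38·0.6559) = 0.7794.
So the concentration just after mixing may be at most 1.58/0.7794 = 2.027 mg/L.
Mass balance: 2.027·0.4493 = 0.0093·Cₑ + 0.44·0.0521.
Cₑ = (0.9108 − 0.02292) / 0.0093 = 95.47 mg/L.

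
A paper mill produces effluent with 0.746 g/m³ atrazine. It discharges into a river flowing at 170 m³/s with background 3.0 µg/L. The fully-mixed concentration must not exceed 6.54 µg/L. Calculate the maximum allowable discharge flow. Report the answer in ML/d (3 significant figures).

70.3 ML/d

3.0 µg/L = 0.003 mg/L.
6.54 µg/L = 0.00654 mg/L.
Mass balance at complete mixing: C_std·(Q_w + Q_r) = Q_w·C_e + Q_r·C_b.
Rearranging, Q_w = Q_r·(C_std − C_b)/(C_e − C_std) = 170·(0.00654 − 0.003) / (0.746 − 0.00654) = 0.8138 m³/s.
= 70.32 ML/d.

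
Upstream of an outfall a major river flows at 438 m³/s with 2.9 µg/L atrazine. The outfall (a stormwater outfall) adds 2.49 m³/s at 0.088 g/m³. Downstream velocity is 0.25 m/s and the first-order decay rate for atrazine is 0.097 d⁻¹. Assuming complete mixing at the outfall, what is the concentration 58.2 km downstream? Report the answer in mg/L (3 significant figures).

2.9 µg/L = 0.0029 mg/L.
After complete mixing, C₀ = (2.49·0.088 + 438·0.0029) / 440.5 = 0.003381 mg/L.
Travel time t = 5.82e+04 m / 0.25 m/s = 2.328e+05 s = 2.694 d.
C = 0.003381·exp(−0.097·2.694) = 0.003381·0.77 = 0.002603 mg/L.

0.00260 mg/L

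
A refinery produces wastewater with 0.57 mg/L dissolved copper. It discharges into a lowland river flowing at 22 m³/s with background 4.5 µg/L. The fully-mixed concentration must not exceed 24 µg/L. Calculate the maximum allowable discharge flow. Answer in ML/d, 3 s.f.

67.9 ML/d

4.5 µg/L = 0.0045 mg/L.
24 µg/L = 0.024 mg/L.
Mass balance at complete mixing: C_std·(Q_w + Q_r) = Q_w·C_e + Q_r·C_b.
Rearranging, Q_w = Q_r·(C_std − C_b)/(C_e − C_std) = 22·(0.024 − 0.0045) / (0.57 − 0.024) = 0.7857 m³/s.
= 67.89 ML/d.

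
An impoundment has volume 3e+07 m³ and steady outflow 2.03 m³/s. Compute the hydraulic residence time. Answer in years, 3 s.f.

Q = 2.03 m³/s × 3.156e+07 s/yr = 6.406e+07 m³/yr.
Hydraulic residence time τ = V/Q = 3e+07/6.406e+07 = 0.4683 yr.

0.468 yr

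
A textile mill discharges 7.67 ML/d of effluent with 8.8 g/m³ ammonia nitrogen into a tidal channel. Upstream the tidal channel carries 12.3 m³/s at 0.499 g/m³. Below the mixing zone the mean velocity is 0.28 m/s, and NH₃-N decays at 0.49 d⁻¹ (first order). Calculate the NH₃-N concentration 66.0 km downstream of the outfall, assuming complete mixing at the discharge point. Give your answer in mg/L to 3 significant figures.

0.147 mg/L

7.67 ML/d = 0.08877 m³/s.
After complete mixing, C₀ = (0.08877·8.8 + 12.3·0.499) / 12.39 = 0.5585 mg/L.
Travel time t = 6.6e+04 m / 0.28 m/s = 2.357e+05 s = 2.728 d.
C = 0.5585·exp(−0.49·2.728) = 0.5585·0.2627 = 0.1467 mg/L.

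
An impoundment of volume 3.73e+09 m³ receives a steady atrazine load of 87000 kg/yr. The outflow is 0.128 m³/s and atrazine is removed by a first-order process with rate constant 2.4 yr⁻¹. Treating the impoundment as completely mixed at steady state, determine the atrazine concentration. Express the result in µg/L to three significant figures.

9.71 µg/L

Outflow Q = 0.128 m³/s × 3.156e+07 s/yr = 4.039e+06 m³/yr.
Steady-state CSTR mass balance: W = Q·C + k·V·C, so C = W/(Q + kV).
Q + kV = 4.039e+06 + 2.4·3.73e+09 = 8.956e+09 m³/yr.
C = 87000/8.956e+09 = 9.714e-06 kg/m³ = 0.009714 mg/L = 9.714 µg/L.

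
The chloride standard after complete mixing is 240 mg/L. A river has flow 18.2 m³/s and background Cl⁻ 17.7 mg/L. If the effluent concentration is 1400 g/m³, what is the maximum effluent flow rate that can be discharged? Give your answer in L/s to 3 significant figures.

Mass balance at complete mixing: C_std·(Q_w + Q_r) = Q_w·C_e + Q_r·C_b.
Rearranging, Q_w = Q_r·(C_std − C_b)/(C_e − C_std) = 18.2·(240 − 17.7) / (1400 − 240) = 3.488 m³/s.
= 3488 L/s.

3490 L/s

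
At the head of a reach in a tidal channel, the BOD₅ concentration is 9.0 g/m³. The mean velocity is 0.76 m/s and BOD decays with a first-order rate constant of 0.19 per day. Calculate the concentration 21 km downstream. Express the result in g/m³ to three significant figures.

8.47 g/m³

Travel time t = 21 km / 0.76 m/s = 2.1e+04/0.76 = 2.763e+04 s = 0.3198 d.
First-order decay: C = 9.0·exp(−0.19·0.3198) = 9.0·0.941 = 8.469 g/m³.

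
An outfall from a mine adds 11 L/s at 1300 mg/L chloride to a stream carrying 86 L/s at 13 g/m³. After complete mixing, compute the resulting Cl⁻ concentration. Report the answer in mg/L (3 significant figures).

11 L/s = 0.011 m³/s.
86 L/s = 0.086 m³/s.
Flow-weighted mixing gives C = (0.011·1300 + 0.086·13) / (0.011 + 0.086) = 15.42/0.097 = 158.9 mg/L.

159 mg/L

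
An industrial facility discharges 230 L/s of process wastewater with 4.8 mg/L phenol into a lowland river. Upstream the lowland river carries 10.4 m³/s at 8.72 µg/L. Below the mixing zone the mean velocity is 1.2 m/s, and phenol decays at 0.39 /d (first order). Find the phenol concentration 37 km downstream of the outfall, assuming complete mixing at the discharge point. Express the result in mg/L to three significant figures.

230 L/s = 0.23 m³/s.
8.72 µg/L = 0.00872 mg/L.
After complete mixing, C₀ = (0.23·4.8 + 10.4·0.00872) / 10.63 = 0.1124 mg/L.
Travel time t = 3.7e+04 m / 1.2 m/s = 3.083e+04 s = 0.3569 d.
C = 0.1124·exp(−0.39·0.3569) = 0.1124·0.8701 = 0.09779 mg/L.

0.0978 mg/L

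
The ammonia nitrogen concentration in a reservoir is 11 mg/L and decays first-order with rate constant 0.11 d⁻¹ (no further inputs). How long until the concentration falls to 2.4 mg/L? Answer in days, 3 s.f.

t = ln(C₀/C)/k = ln(11/2.4)/0.11 = 1.522/0.11 = 13.84 d.

13.8 d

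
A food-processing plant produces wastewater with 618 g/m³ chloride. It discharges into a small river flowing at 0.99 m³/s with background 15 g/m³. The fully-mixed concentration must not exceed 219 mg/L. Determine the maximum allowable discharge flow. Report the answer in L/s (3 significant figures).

506 L/s

Mass balance at complete mixing: C_std·(Q_w + Q_r) = Q_w·C_e + Q_r·C_b.
Rearranging, Q_w = Q_r·(C_std − C_b)/(C_e − C_std) = 0.99·(219 − 15) / (618 − 219) = 0.5062 m³/s.
= 506.2 L/s.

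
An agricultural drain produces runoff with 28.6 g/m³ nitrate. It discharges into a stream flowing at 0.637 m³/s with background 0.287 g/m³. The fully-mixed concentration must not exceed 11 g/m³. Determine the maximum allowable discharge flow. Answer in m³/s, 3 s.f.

0.388 m³/s

Mass balance at complete mixing: C_std·(Q_w + Q_r) = Q_w·C_e + Q_r·C_b.
Rearranging, Q_w = Q_r·(C_std − C_b)/(C_e − C_std) = 0.637·(11 − 0.287) / (28.6 − 11) = 0.3877 m³/s.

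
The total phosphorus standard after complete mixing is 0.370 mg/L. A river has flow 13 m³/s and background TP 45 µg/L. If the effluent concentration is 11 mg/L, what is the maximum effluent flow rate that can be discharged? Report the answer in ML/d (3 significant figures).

45 µg/L = 0.045 mg/L.
Mass balance at complete mixing: C_std·(Q_w + Q_r) = Q_w·C_e + Q_r·C_b.
Rearranging, Q_w = Q_r·(C_std − C_b)/(C_e − C_std) = 13·(0.37 − 0.045) / (11 − 0.37) = 0.3975 m³/s.
= 34.34 ML/d.

34.3 ML/d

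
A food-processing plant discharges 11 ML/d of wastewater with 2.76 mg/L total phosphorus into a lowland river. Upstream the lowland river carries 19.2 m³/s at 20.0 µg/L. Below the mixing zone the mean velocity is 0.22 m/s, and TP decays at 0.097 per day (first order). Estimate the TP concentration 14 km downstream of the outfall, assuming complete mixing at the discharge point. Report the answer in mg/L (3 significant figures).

0.0354 mg/L

11 ML/d = 0.1273 m³/s.
20.0 µg/L = 0.02 mg/L.
After complete mixing, C₀ = (0.1273·2.76 + 19.2·0.02) / 19.33 = 0.03805 mg/L.
Travel time t = 1.4e+04 m / 0.22 m/s = 6.364e+04 s = 0.7365 d.
C = 0.03805·exp(−0.097·0.7365) = 0.03805·0.931 = 0.03543 mg/L.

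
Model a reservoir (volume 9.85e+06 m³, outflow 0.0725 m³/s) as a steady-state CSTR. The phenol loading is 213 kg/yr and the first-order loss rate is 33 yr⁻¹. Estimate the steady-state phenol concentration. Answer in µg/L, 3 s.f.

0.651 µg/L

Outflow Q = 0.0725 m³/s × 3.156e+07 s/yr = 2.288e+06 m³/yr.
Steady-state CSTR mass balance: W = Q·C + k·V·C, so C = W/(Q + kV).
Q + kV = 2.288e+06 + 33·9.85e+06 = 3.273e+08 m³/yr.
C = 213/3.273e+08 = 6.507e-07 kg/m³ = 0.0006507 mg/L = 0.6507 µg/L.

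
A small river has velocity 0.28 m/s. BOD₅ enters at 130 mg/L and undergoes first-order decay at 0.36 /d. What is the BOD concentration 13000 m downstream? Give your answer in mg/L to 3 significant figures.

Travel time t = 13000 m / 0.28 m/s = 1.3e+04/0.28 = 4.643e+04 s = 0.5374 d.
First-order decay: C = 130·exp(−0.36·0.5374) = 130·0.8241 = 107.1 mg/L.

107 mg/L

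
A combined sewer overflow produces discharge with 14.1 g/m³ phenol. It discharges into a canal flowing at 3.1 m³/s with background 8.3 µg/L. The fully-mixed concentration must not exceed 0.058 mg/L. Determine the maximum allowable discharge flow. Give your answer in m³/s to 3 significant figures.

8.3 µg/L = 0.0083 mg/L.
Mass balance at complete mixing: C_std·(Q_w + Q_r) = Q_w·C_e + Q_r·C_b.
Rearranging, Q_w = Q_r·(C_std − C_b)/(C_e − C_std) = 3.1·(0.058 − 0.0083) / (14.1 − 0.058) = 0.01097 m³/s.

0.0110 m³/s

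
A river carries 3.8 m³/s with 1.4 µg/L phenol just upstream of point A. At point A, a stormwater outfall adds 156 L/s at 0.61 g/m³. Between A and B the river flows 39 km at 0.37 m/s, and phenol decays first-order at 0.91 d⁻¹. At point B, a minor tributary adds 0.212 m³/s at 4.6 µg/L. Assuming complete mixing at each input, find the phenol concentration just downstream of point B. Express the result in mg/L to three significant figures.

1.4 µg/L = 0.0014 mg/L.
156 L/s = 0.156 m³/s.
After input A: C = (3.8·0.0014 + 0.156·0.61) / 3.956 = 0.0254 mg/L.
Over the 39 km reach to input B (t = 1.054e+05 s = 1.22 d), decay gives C = 0.0254·exp(−0.91·1.22) = 0.008369 mg/L.
4.6 µg/L = 0.0046 mg/L.
After input B: C = (3.956·0.008369 + 0.212·0.0046) / 4.168 = 0.008177 mg/L.

0.00818 mg/L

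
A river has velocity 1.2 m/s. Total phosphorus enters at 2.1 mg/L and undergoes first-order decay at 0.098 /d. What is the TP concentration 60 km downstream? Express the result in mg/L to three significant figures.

1.98 mg/L

Travel time t = 60 km / 1.2 m/s = 6e+04/1.2 = 5e+04 s = 0.5787 d.
First-order decay: C = 2.1·exp(−0.098·0.5787) = 2.1·0.9449 = 1.984 mg/L.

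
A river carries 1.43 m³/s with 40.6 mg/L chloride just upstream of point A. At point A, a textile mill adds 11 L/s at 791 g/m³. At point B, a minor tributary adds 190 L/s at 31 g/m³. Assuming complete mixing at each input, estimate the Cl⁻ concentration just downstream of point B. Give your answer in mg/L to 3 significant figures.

11 L/s = 0.011 m³/s.
After input A: C = (1.43·40.6 + 0.011·791) / 1.441 = 46.33 mg/L.
190 L/s = 0.19 m³/s.
After input B: C = (1.441·46.33 + 0.19·31) / 1.631 = 44.54 mg/L.

44.5 mg/L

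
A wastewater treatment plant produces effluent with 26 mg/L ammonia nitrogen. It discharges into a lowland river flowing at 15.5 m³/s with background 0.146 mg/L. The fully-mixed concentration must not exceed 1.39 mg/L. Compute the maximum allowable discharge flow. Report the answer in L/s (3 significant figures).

Mass balance at complete mixing: C_std·(Q_w + Q_r) = Q_w·C_e + Q_r·C_b.
Rearranging, Q_w = Q_r·(C_std − C_b)/(C_e − C_std) = 15.5·(1.39 − 0.146) / (26 − 1.39) = 0.7835 m³/s.
= 783.5 L/s.

784 L/s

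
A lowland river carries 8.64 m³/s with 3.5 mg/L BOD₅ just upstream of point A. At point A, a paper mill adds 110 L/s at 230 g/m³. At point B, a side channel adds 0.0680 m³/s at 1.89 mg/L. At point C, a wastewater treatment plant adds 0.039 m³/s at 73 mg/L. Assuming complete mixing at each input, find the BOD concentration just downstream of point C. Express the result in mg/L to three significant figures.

6.61 mg/L

110 L/s = 0.11 m³/s.
After input A: C = (8.64·3.5 + 0.11·230) / 8.75 = 6.347 mg/L.
After input B: C = (8.75·6.347 + 0.068·1.89) / 8.818 = 6.313 mg/L.
After input C: C = (8.818·6.313 + 0.039·73) / 8.857 = 6.607 mg/L.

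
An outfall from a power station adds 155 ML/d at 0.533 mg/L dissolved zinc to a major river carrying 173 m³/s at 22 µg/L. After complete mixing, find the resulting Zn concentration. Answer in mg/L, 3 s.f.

0.0272 mg/L

155 ML/d = 1.794 m³/s.
22 µg/L = 0.022 mg/L.
Flow-weighted mixing gives C = (1.794·0.533 + 173·0.022) / (1.794 + 173) = 4.762/174.8 = 0.02724 mg/L.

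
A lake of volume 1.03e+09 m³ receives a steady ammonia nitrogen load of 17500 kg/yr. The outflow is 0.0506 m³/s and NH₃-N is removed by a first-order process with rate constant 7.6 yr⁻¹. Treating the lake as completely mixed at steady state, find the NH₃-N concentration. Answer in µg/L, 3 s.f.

Outflow Q = 0.0506 m³/s × 3.156e+07 s/yr = 1.597e+06 m³/yr.
Steady-state CSTR mass balance: W = Q·C + k·V·C, so C = W/(Q + kV).
Q + kV = 1.597e+06 + 7.6·1.03e+09 = 7.83e+09 m³/yr.
C = 17500/7.83e+09 = 2.235e-06 kg/m³ = 0.002235 mg/L = 2.235 µg/L.

2.24 µg/L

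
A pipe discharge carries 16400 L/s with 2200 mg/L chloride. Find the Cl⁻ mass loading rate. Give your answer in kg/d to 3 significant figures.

3.12e+06 kg/d

16400 L/s = 16.4 m³/s.
Mass flux = Q·C = 16.4 m³/s × 2200 g/m³ = 3.608e+04 g/s.
= 3.608e+04 g/s × 86.4 = 3.117e+06 kg/d.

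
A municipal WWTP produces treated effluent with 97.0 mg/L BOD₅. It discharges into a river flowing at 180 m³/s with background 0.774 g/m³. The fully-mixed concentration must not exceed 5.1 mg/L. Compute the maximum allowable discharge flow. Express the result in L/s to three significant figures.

8470 L/s

Mass balance at complete mixing: C_std·(Q_w + Q_r) = Q_w·C_e + Q_r·C_b.
Rearranging, Q_w = Q_r·(C_std − C_b)/(C_e − C_std) = 180·(5.1 − 0.774) / (97 − 5.1) = 8.473 m³/s.
= 8473 L/s.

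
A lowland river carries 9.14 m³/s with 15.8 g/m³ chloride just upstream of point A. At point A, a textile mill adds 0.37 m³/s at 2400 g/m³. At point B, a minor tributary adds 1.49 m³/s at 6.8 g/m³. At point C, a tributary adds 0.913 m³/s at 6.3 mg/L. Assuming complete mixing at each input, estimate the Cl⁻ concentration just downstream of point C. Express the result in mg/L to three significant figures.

After input A: C = (9.14·15.8 + 0.37·2400) / 9.51 = 108.6 mg/L.
After input B: C = (9.51·108.6 + 1.49·6.8) / 11 = 94.78 mg/L.
After input C: C = (11·94.78 + 0.913·6.3) / 11.91 = 88 mg/L.

88.0 mg/L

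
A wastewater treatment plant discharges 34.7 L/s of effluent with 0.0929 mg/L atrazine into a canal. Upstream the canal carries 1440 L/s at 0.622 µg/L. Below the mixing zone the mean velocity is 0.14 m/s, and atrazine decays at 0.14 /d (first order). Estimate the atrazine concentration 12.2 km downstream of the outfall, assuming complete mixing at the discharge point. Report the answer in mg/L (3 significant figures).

34.7 L/s = 0.0347 m³/s.
1440 L/s = 1.44 m³/s.
0.622 µg/L = 0.000622 mg/L.
After complete mixing, C₀ = (0.0347·0.0929 + 1.44·0.000622) / 1.475 = 0.002793 mg/L.
Travel time t = 1.22e+04 m / 0.14 m/s = 8.714e+04 s = 1.009 d.
C = 0.002793·exp(−0.14·1.009) = 0.002793·0.8683 = 0.002425 mg/L.

0.00243 mg/L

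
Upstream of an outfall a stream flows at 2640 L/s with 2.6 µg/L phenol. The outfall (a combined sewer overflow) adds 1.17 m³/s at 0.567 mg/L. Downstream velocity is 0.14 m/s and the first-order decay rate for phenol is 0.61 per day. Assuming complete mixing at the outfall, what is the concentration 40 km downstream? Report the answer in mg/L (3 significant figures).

2640 L/s = 2.64 m³/s.
2.6 µg/L = 0.0026 mg/L.
After complete mixing, C₀ = (1.17·0.567 + 2.64·0.0026) / 3.81 = 0.1759 mg/L.
Travel time t = 4e+04 m / 0.14 m/s = 2.857e+05 s = 3.307 d.
C = 0.1759·exp(−0.61·3.307) = 0.1759·0.133 = 0.0234 mg/L.

0.0234 mg/L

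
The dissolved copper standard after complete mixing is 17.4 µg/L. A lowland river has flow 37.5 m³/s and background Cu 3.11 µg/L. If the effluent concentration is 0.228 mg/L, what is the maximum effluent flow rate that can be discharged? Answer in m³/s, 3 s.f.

2.54 m³/s

3.11 µg/L = 0.00311 mg/L.
17.4 µg/L = 0.0174 mg/L.
Mass balance at complete mixing: C_std·(Q_w + Q_r) = Q_w·C_e + Q_r·C_b.
Rearranging, Q_w = Q_r·(C_std − C_b)/(C_e − C_std) = 37.5·(0.0174 − 0.00311) / (0.228 − 0.0174) = 2.545 m³/s.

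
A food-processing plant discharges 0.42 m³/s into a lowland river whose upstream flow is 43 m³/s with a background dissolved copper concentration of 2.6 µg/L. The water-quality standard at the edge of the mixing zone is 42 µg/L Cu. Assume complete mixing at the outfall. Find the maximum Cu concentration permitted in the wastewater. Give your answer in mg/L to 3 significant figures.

4.08 mg/L

2.6 µg/L = 0.0026 mg/L.
42 µg/L = 0.042 mg/L.
Mass balance: 0.042·43.42 = 0.42·Cₑ + 43·0.0026.
Cₑ = (1.824 − 0.1118) / 0.42 = 4.076 mg/L.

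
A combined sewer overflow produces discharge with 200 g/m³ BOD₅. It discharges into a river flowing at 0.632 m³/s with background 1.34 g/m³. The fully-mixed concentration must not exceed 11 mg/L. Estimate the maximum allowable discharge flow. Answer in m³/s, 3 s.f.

Mass balance at complete mixing: C_std·(Q_w + Q_r) = Q_w·C_e + Q_r·C_b.
Rearranging, Q_w = Q_r·(C_std − C_b)/(C_e − C_std) = 0.632·(11 − 1.34) / (200 − 11) = 0.0323 m³/s.

0.0323 m³/s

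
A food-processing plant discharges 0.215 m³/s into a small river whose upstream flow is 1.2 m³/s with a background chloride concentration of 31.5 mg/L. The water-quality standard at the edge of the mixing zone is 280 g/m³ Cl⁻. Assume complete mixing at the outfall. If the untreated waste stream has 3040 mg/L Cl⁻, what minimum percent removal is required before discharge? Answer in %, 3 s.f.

Mass balance: 280·1.415 = 0.215·Cₑ + 1.2·31.5.
Cₑ = (396.2 − 37.8) / 0.215 = 1667 mg/L.
Required removal = 1 − 1667/3040 = 45.17 %.

45.2 %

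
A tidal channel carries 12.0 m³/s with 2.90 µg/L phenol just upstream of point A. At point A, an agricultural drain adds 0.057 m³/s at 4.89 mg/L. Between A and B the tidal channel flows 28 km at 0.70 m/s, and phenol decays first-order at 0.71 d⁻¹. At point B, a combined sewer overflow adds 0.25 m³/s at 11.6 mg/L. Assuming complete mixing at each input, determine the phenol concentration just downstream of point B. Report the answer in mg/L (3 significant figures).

2.90 µg/L = 0.0029 mg/L.
After input A: C = (12·0.0029 + 0.057·4.89) / 12.06 = 0.026 mg/L.
Over the 28 km reach to input B (t = 4e+04 s = 0.463 d), decay gives C = 0.026·exp(−0.71·0.463) = 0.01872 mg/L.
After input B: C = (12.06·0.01872 + 0.25·11.6) / 12.31 = 0.254 mg/L.

0.254 mg/L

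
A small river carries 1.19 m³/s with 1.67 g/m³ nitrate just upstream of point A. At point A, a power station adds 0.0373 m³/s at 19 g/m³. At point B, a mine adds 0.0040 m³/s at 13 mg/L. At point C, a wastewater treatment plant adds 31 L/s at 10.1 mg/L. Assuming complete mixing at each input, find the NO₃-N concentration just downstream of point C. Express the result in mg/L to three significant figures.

After input A: C = (1.19·1.67 + 0.0373·19) / 1.227 = 2.197 mg/L.
After input B: C = (1.227·2.197 + 0.004·13) / 1.231 = 2.232 mg/L.
31 L/s = 0.031 m³/s.
After input C: C = (1.231·2.232 + 0.031·10.1) / 1.262 = 2.425 mg/L.

2.43 mg/L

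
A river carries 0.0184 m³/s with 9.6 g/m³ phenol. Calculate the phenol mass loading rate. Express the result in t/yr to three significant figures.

5.57 t/yr

Mass flux = Q·C = 0.0184 m³/s × 9.6 g/m³ = 0.1766 g/s.
= 0.1766 g/s × 31.56 = 5.574 t/yr.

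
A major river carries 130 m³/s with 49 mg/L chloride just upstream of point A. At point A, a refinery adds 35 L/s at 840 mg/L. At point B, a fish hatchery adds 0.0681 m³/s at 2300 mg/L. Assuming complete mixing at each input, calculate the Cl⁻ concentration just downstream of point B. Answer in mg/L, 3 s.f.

35 L/s = 0.035 m³/s.
After input A: C = (130·49 + 0.035·840) / 130 = 49.21 mg/L.
After input B: C = (130·49.21 + 0.0681·2300) / 130.1 = 50.39 mg/L.

50.4 mg/L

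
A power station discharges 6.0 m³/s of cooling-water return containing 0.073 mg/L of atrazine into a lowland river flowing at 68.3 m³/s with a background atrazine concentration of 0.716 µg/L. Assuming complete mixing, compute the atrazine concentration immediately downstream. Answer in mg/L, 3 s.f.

0.00655 mg/L

0.716 µg/L = 0.000716 mg/L.
Flow-weighted mixing gives C = (6·0.073 + 68.3·0.000716) / (6 + 68.3) = 0.4869/74.3 = 0.006553 mg/L.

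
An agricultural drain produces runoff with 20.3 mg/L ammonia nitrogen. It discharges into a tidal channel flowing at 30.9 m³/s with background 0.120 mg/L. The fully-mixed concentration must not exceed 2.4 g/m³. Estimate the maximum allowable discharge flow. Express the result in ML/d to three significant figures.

Mass balance at complete mixing: C_std·(Q_w + Q_r) = Q_w·C_e + Q_r·C_b.
Rearranging, Q_w = Q_r·(C_std − C_b)/(C_e − C_std) = 30.9·(2.4 − 0.12) / (20.3 − 2.4) = 3.936 m³/s.
= 340.1 ML/d.

340 ML/d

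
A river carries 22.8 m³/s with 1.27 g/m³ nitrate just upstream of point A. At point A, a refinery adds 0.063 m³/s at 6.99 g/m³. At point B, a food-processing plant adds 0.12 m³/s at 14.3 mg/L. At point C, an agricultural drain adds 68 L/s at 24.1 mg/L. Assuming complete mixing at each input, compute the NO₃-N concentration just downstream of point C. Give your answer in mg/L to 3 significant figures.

After input A: C = (22.8·1.27 + 0.063·6.99) / 22.86 = 1.286 mg/L.
After input B: C = (22.86·1.286 + 0.12·14.3) / 22.98 = 1.354 mg/L.
68 L/s = 0.068 m³/s.
After input C: C = (22.98·1.354 + 0.068·24.1) / 23.05 = 1.421 mg/L.

1.42 mg/L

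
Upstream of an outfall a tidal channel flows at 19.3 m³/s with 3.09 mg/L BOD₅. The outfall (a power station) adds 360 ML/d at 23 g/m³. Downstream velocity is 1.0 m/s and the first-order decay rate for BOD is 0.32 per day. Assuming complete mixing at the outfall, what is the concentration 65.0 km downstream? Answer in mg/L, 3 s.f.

5.21 mg/L

360 ML/d = 4.167 m³/s.
After complete mixing, C₀ = (4.167·23 + 19.3·3.09) / 23.47 = 6.625 mg/L.
Travel time t = 6.5e+04 m / 1.0 m/s = 6.5e+04 s = 0.7523 d.
C = 6.625·exp(−0.32·0.7523) = 6.625·0.786 = 5.208 mg/L.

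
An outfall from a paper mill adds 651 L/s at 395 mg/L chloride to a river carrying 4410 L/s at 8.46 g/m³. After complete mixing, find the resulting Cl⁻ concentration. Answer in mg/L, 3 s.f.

651 L/s = 0.651 m³/s.
4410 L/s = 4.41 m³/s.
Flow-weighted mixing gives C = (0.651·395 + 4.41·8.46) / (0.651 + 4.41) = 294.5/5.061 = 58.18 mg/L.

58.2 mg/L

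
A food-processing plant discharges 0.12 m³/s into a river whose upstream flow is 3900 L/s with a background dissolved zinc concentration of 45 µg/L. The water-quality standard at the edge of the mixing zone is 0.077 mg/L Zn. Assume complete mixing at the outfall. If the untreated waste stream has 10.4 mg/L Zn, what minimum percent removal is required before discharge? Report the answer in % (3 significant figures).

3900 L/s = 3.9 m³/s.
45 µg/L = 0.045 mg/L.
Mass balance: 0.077·4.02 = 0.12·Cₑ + 3.9·0.045.
Cₑ = (0.3095 − 0.1755) / 0.12 = 1.117 mg/L.
Required removal = 1 − 1.117/10.4 = 89.26 %.

89.3 %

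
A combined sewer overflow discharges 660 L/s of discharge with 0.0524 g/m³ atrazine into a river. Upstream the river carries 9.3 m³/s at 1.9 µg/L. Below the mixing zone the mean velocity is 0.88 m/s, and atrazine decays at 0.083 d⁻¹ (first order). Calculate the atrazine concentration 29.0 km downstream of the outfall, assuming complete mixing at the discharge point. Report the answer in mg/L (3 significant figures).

660 L/s = 0.66 m³/s.
1.9 µg/L = 0.0019 mg/L.
After complete mixing, C₀ = (0.66·0.0524 + 9.3·0.0019) / 9.96 = 0.005246 mg/L.
Travel time t = 2.9e+04 m / 0.88 m/s = 3.295e+04 s = 0.3814 d.
C = 0.005246·exp(−0.083·0.3814) = 0.005246·0.9688 = 0.005083 mg/L.

0.00508 mg/L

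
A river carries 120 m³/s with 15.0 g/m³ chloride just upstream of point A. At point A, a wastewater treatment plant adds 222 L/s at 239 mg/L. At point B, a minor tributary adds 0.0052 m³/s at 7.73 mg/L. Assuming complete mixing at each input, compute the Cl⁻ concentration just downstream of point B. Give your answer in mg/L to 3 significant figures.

15.4 mg/L

222 L/s = 0.222 m³/s.
After input A: C = (120·15 + 0.222·239) / 120.2 = 15.41 mg/L.
After input B: C = (120.2·15.41 + 0.0052·7.73) / 120.2 = 15.41 mg/L.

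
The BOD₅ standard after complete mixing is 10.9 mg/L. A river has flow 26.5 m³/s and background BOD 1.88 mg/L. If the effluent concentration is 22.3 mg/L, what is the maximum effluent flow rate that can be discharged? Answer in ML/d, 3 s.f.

1810 ML/d

Mass balance at complete mixing: C_std·(Q_w + Q_r) = Q_w·C_e + Q_r·C_b.
Rearranging, Q_w = Q_r·(C_std − C_b)/(C_e − C_std) = 26.5·(10.9 − 1.88) / (22.3 − 10.9) = 20.97 m³/s.
= 1812 ML/d.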